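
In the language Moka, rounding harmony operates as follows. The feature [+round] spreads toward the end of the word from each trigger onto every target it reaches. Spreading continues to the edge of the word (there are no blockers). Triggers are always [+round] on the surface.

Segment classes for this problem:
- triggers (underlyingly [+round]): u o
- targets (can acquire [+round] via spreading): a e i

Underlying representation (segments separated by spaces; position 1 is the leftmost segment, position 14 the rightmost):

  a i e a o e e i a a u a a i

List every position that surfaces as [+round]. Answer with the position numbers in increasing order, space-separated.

5 6 7 8 9 10 11 12 13 14

From /o/ at 5 rightward: 6 /e/ → [+round]; 7 /e/ → [+round]; 8 /i/ → [+round]; 9 /a/ → [+round]; 10 /a/ → [+round]; 11 /u/ is itself a trigger — this domain ends here.
From /u/ at 11 rightward: 12 /a/ → [+round]; 13 /a/ → [+round]; 14 /i/ → [+round]; word edge.
Targets with no active source: positions 1 2 3 4 stay [-round].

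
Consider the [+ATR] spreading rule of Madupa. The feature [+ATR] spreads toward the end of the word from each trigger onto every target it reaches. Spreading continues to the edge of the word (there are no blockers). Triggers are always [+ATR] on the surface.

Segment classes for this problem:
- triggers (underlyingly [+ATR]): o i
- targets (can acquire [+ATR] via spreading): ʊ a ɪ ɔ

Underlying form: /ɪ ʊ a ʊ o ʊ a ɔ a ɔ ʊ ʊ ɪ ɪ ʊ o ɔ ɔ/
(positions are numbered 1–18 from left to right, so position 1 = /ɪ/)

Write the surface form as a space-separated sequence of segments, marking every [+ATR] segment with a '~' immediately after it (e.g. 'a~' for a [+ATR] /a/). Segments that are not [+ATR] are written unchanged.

ɪ ʊ a ʊ o~ ʊ~ a~ ɔ~ a~ ɔ~ ʊ~ ʊ~ ɪ~ ɪ~ ʊ~ o~ ɔ~ ɔ~

From /o/ at 5 rightward: 6 /ʊ/ → [+ATR]; 7 /a/ → [+ATR]; 8 /ɔ/ → [+ATR]; 9 /a/ → [+ATR]; 10 /ɔ/ → [+ATR]; 11 /ʊ/ → [+ATR]; 12 /ʊ/ → [+ATR]; 13 /ɪ/ → [+ATR]; 14 /ɪ/ → [+ATR]; 15 /ʊ/ → [+ATR]; 16 /o/ is itself a trigger — this domain ends here.
From /o/ at 16 rightward: 17 /ɔ/ → [+ATR]; 18 /ɔ/ → [+ATR]; word edge.
Targets with no active source: positions 1 2 3 4 stay [-ATR].
[+ATR] positions on the surface: 5 6 7 8 9 10 11 12 13 14 15 16 17 18.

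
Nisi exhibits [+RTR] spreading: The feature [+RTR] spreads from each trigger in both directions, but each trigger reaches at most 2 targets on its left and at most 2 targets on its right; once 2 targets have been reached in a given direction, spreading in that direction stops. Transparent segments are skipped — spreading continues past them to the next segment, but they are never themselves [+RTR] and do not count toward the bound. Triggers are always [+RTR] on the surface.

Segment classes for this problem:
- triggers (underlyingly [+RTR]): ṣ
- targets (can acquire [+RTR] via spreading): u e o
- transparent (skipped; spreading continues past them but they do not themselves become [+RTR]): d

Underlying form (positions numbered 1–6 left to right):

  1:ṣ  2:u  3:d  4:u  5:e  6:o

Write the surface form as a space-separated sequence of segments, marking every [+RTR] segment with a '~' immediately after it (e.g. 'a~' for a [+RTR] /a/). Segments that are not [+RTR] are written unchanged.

ṣ~ u~ d u~ e o

From /ṣ/ at 1 rightward: 2 /u/ → [+RTR]; 3 /d/ transparent; 4 /u/ → [+RTR]; bound reached.
From /ṣ/ at 1 leftward: word edge.
Targets with no active source: positions 5 6 stay [-emphatic].
[+RTR] positions on the surface: 1 2 4.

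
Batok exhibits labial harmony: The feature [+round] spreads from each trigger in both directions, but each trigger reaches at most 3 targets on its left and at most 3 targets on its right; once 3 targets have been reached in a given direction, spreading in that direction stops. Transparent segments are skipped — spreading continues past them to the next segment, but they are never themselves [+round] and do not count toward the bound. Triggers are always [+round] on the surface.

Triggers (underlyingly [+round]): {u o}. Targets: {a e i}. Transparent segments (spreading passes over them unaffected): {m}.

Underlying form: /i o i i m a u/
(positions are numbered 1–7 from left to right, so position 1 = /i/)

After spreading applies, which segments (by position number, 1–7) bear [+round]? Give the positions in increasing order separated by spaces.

From /o/ at 2 rightward: 3 /i/ → [+round]; 4 /i/ → [+round]; 5 /m/ transparent; 6 /a/ → [+round]; bound reached.
From /o/ at 2 leftward: 1 /i/ → [+round]; word edge.
From /u/ at 7 rightward: word edge.
From /u/ at 7 leftward: 6 /a/ → [+round]; 5 /m/ transparent; 4 /i/ → [+round]; 3 /i/ → [+round]; bound reached.

1 2 3 4 6 7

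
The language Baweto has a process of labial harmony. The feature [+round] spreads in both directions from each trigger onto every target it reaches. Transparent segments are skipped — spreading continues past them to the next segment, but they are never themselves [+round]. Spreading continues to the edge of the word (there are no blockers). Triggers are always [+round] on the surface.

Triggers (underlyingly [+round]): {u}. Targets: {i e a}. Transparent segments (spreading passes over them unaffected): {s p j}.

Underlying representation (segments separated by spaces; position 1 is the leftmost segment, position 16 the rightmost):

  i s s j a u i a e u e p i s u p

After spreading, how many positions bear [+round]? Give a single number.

10

From /u/ at 6 rightward: 7 /i/ → [+round]; 8 /a/ → [+round]; 9 /e/ → [+round]; 10 /u/ is itself a trigger — this domain ends here.
From /u/ at 6 leftward: 5 /a/ → [+round]; 4 /j/ transparent; 3 /s/ transparent; 2 /s/ transparent; 1 /i/ → [+round]; word edge.
From /u/ at 10 rightward: 11 /e/ → [+round]; 12 /p/ transparent; 13 /i/ → [+round]; 14 /s/ transparent; 15 /u/ is itself a trigger — this domain ends here.
From /u/ at 10 leftward: 9 /e/ → [+round]; 8 /a/ → [+round]; 7 /i/ → [+round]; 6 /u/ is itself a trigger — this domain ends here.
From /u/ at 15 rightward: 16 /p/ transparent; word edge.
From /u/ at 15 leftward: 14 /s/ transparent; 13 /i/ → [+round]; 12 /p/ transparent; 11 /e/ → [+round]; 10 /u/ is itself a trigger — this domain ends here.
[+round] positions on the surface: 1 5 6 7 8 9 10 11 13 15.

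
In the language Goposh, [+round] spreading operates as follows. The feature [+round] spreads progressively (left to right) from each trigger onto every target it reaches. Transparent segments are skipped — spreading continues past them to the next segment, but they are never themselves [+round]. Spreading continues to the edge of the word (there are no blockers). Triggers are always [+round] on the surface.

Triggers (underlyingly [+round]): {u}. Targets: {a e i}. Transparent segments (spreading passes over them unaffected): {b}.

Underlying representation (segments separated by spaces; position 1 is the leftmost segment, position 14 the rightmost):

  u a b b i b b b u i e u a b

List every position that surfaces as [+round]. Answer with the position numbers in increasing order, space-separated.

From /u/ at 1 rightward: 2 /a/ → [+round]; 3 /b/ transparent; 4 /b/ transparent; 5 /i/ → [+round]; 6 /b/ transparent; 7 /b/ transparent; 8 /b/ transparent; 9 /u/ is itself a trigger — this domain ends here.
From /u/ at 9 rightward: 10 /i/ → [+round]; 11 /e/ → [+round]; 12 /u/ is itself a trigger — this domain ends here.
From /u/ at 12 rightward: 13 /a/ → [+round]; 14 /b/ transparent; word edge.

1 2 5 9 10 11 12 13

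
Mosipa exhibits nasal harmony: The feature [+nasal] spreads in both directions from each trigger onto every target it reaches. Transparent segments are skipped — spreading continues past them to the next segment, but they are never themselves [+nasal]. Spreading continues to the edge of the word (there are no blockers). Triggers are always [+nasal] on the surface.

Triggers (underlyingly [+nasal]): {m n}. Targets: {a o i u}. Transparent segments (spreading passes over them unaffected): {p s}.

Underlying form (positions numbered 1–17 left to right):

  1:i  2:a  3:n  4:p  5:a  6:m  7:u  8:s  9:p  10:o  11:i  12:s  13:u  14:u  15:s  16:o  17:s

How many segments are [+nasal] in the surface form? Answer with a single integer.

From /n/ at 3 rightward: 4 /p/ transparent; 5 /a/ → [+nasal]; 6 /m/ is itself a trigger — this domain ends here.
From /n/ at 3 leftward: 2 /a/ → [+nasal]; 1 /i/ → [+nasal]; word edge.
From /m/ at 6 rightward: 7 /u/ → [+nasal]; 8 /s/ transparent; 9 /p/ transparent; 10 /o/ → [+nasal]; 11 /i/ → [+nasal]; 12 /s/ transparent; 13 /u/ → [+nasal]; 14 /u/ → [+nasal]; 15 /s/ transparent; 16 /o/ → [+nasal]; 17 /s/ transparent; word edge.
From /m/ at 6 leftward: 5 /a/ → [+nasal]; 4 /p/ transparent; 3 /n/ is itself a trigger — this domain ends here.
[+nasal] positions on the surface: 1 2 3 5 6 7 10 11 13 14 16.

11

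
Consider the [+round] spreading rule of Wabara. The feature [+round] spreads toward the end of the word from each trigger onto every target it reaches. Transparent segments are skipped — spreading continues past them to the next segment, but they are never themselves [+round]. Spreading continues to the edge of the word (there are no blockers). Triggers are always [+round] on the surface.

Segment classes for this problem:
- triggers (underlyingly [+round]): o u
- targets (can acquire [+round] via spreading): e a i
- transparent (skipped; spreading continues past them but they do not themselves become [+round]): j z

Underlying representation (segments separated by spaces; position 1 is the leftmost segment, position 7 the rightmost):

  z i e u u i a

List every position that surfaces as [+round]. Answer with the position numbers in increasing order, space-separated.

4 5 6 7

From /u/ at 4 rightward: 5 /u/ is itself a trigger — this domain ends here.
From /u/ at 5 rightward: 6 /i/ → [+round]; 7 /a/ → [+round]; word edge.
Targets with no active source: positions 2 3 stay [-round].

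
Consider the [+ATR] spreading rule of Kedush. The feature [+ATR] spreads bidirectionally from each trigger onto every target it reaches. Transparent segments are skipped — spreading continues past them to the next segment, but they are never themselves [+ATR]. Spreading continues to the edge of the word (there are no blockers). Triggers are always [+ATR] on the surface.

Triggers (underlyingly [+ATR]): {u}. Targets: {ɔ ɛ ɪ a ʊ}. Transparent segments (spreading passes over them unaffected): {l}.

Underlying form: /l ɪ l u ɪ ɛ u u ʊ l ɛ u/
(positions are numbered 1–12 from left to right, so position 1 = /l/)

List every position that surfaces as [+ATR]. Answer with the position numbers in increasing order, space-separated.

From /u/ at 4 rightward: 5 /ɪ/ → [+ATR]; 6 /ɛ/ → [+ATR]; 7 /u/ is itself a trigger — this domain ends here.
From /u/ at 4 leftward: 3 /l/ transparent; 2 /ɪ/ → [+ATR]; 1 /l/ transparent; word edge.
From /u/ at 7 rightward: 8 /u/ is itself a trigger — this domain ends here.
From /u/ at 7 leftward: 6 /ɛ/ → [+ATR]; 5 /ɪ/ → [+ATR]; 4 /u/ is itself a trigger — this domain ends here.
From /u/ at 8 rightward: 9 /ʊ/ → [+ATR]; 10 /l/ transparent; 11 /ɛ/ → [+ATR]; 12 /u/ is itself a trigger — this domain ends here.
From /u/ at 8 leftward: 7 /u/ is itself a trigger — this domain ends here.
From /u/ at 12 rightward: word edge.
From /u/ at 12 leftward: 11 /ɛ/ → [+ATR]; 10 /l/ transparent; 9 /ʊ/ → [+ATR]; 8 /u/ is itself a trigger — this domain ends here.

2 4 5 6 7 8 9 11 12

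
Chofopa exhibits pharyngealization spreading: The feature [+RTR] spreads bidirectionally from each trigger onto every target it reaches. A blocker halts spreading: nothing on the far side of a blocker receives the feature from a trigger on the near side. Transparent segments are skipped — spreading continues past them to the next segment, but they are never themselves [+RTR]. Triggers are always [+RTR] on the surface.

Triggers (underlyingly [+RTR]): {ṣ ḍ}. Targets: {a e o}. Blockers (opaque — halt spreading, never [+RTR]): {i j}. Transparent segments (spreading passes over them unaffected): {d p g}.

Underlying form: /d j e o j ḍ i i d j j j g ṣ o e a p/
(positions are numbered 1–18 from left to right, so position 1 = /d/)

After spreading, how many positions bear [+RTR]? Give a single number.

5

From /ḍ/ at 6 rightward: 7 /i/ blocks.
From /ḍ/ at 6 leftward: 5 /j/ blocks.
From /ṣ/ at 14 rightward: 15 /o/ → [+RTR]; 16 /e/ → [+RTR]; 17 /a/ → [+RTR]; 18 /p/ transparent; word edge.
From /ṣ/ at 14 leftward: 13 /g/ transparent; 12 /j/ blocks.
Targets with no active source: positions 3 4 stay [-emphatic].
[+RTR] positions on the surface: 6 14 15 16 17.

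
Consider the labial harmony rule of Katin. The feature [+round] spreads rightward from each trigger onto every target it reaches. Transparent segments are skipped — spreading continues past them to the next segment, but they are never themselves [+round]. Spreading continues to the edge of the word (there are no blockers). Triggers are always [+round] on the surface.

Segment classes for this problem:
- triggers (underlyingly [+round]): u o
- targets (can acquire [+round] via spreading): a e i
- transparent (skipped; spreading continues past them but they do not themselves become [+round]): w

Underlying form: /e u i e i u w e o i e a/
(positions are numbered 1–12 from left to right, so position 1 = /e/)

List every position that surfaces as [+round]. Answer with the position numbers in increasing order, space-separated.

2 3 4 5 6 8 9 10 11 12

From /u/ at 2 rightward: 3 /i/ → [+round]; 4 /e/ → [+round]; 5 /i/ → [+round]; 6 /u/ is itself a trigger — this domain ends here.
From /u/ at 6 rightward: 7 /w/ transparent; 8 /e/ → [+round]; 9 /o/ is itself a trigger — this domain ends here.
From /o/ at 9 rightward: 10 /i/ → [+round]; 11 /e/ → [+round]; 12 /a/ → [+round]; word edge.
Target with no active source: position 1 stays [-round].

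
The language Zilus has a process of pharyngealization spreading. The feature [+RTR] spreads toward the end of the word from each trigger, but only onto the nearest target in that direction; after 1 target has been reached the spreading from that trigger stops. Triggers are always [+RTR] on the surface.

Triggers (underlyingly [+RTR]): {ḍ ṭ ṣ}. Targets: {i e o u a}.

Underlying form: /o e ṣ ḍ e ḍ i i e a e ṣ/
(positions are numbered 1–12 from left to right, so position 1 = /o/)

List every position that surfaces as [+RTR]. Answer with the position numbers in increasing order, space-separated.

From /ṣ/ at 3 rightward: 4 /ḍ/ is itself a trigger — this domain ends here.
From /ḍ/ at 4 rightward: 5 /e/ → [+RTR]; bound reached.
From /ḍ/ at 6 rightward: 7 /i/ → [+RTR]; bound reached.
From /ṣ/ at 12 rightward: word edge.
Targets with no active source: positions 1 2 8 9 10 11 stay [-emphatic].

3 4 5 6 7 12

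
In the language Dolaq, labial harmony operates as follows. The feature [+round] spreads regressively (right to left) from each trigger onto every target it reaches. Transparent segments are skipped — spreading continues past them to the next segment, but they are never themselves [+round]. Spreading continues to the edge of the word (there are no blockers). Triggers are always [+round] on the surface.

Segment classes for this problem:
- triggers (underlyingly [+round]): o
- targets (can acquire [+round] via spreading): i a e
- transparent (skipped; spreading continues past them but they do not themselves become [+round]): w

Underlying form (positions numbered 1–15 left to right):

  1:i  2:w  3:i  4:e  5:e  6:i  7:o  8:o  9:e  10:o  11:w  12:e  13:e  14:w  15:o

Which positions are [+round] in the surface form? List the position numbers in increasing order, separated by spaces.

1 3 4 5 6 7 8 9 10 12 13 15

From /o/ at 7 leftward: 6 /i/ → [+round]; 5 /e/ → [+round]; 4 /e/ → [+round]; 3 /i/ → [+round]; 2 /w/ transparent; 1 /i/ → [+round]; word edge.
From /o/ at 8 leftward: 7 /o/ is itself a trigger — this domain ends here.
From /o/ at 10 leftward: 9 /e/ → [+round]; 8 /o/ is itself a trigger — this domain ends here.
From /o/ at 15 leftward: 14 /w/ transparent; 13 /e/ → [+round]; 12 /e/ → [+round]; 11 /w/ transparent; 10 /o/ is itself a trigger — this domain ends here.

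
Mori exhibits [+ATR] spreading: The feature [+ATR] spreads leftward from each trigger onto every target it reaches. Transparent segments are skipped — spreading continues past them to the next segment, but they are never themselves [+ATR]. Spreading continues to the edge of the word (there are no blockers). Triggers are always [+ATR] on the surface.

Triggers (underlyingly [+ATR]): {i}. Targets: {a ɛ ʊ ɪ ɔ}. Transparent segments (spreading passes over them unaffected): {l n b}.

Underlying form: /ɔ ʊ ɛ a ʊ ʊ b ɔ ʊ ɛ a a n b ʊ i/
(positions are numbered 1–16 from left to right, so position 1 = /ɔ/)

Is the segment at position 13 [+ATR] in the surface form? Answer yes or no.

no

From /i/ at 16 leftward: 15 /ʊ/ → [+ATR]; 14 /b/ transparent; 13 /n/ transparent; 12 /a/ → [+ATR]; 11 /a/ → [+ATR]; 10 /ɛ/ → [+ATR]; 9 /ʊ/ → [+ATR]; 8 /ɔ/ → [+ATR]; 7 /b/ transparent; 6 /ʊ/ → [+ATR]; 5 /ʊ/ → [+ATR]; 4 /a/ → [+ATR]; 3 /ɛ/ → [+ATR]; 2 /ʊ/ → [+ATR]; 1 /ɔ/ → [+ATR]; word edge.
[+ATR] positions on the surface: 1 2 3 4 5 6 8 9 10 11 12 15 16.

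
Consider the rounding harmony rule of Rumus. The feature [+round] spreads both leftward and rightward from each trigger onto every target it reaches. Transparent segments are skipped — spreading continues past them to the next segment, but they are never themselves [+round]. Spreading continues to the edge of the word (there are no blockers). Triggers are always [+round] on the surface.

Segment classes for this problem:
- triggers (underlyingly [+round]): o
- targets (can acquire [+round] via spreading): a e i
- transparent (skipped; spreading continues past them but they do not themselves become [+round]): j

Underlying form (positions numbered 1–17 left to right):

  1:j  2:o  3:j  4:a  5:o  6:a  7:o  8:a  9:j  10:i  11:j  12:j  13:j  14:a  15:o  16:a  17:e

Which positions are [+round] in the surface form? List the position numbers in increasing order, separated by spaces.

2 4 5 6 7 8 10 14 15 16 17

From /o/ at 2 rightward: 3 /j/ transparent; 4 /a/ → [+round]; 5 /o/ is itself a trigger — this domain ends here.
From /o/ at 2 leftward: 1 /j/ transparent; word edge.
From /o/ at 5 rightward: 6 /a/ → [+round]; 7 /o/ is itself a trigger — this domain ends here.
From /o/ at 5 leftward: 4 /a/ → [+round]; 3 /j/ transparent; 2 /o/ is itself a trigger — this domain ends here.
From /o/ at 7 rightward: 8 /a/ → [+round]; 9 /j/ transparent; 10 /i/ → [+round]; 11 /j/ transparent; 12 /j/ transparent; 13 /j/ transparent; 14 /a/ → [+round]; 15 /o/ is itself a trigger — this domain ends here.
From /o/ at 7 leftward: 6 /a/ → [+round]; 5 /o/ is itself a trigger — this domain ends here.
From /o/ at 15 rightward: 16 /a/ → [+round]; 17 /e/ → [+round]; word edge.
From /o/ at 15 leftward: 14 /a/ → [+round]; 13 /j/ transparent; 12 /j/ transparent; 11 /j/ transparent; 10 /i/ → [+round]; 9 /j/ transparent; 8 /a/ → [+round]; 7 /o/ is itself a trigger — this domain ends here.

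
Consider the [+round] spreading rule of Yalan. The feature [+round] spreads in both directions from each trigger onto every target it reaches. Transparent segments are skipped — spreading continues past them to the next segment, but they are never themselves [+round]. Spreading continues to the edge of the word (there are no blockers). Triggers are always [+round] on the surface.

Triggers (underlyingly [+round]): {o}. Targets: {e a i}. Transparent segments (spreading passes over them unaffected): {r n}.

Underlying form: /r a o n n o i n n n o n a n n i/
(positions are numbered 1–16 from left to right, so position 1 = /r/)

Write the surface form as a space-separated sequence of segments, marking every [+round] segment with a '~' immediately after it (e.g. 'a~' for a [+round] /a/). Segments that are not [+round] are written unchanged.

From /o/ at 3 rightward: 4 /n/ transparent; 5 /n/ transparent; 6 /o/ is itself a trigger — this domain ends here.
From /o/ at 3 leftward: 2 /a/ → [+round]; 1 /r/ transparent; word edge.
From /o/ at 6 rightward: 7 /i/ → [+round]; 8 /n/ transparent; 9 /n/ transparent; 10 /n/ transparent; 11 /o/ is itself a trigger — this domain ends here.
From /o/ at 6 leftward: 5 /n/ transparent; 4 /n/ transparent; 3 /o/ is itself a trigger — this domain ends here.
From /o/ at 11 rightward: 12 /n/ transparent; 13 /a/ → [+round]; 14 /n/ transparent; 15 /n/ transparent; 16 /i/ → [+round]; word edge.
From /o/ at 11 leftward: 10 /n/ transparent; 9 /n/ transparent; 8 /n/ transparent; 7 /i/ → [+round]; 6 /o/ is itself a trigger — this domain ends here.
[+round] positions on the surface: 2 3 6 7 11 13 16.

r a~ o~ n n o~ i~ n n n o~ n a~ n n i~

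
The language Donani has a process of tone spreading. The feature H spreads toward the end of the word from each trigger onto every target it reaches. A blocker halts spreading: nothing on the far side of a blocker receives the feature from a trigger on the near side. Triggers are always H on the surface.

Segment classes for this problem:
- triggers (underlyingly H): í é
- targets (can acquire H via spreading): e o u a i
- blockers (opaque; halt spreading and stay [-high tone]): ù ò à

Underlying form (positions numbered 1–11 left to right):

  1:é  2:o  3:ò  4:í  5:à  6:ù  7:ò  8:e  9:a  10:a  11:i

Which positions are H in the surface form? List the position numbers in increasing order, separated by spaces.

From /é/ at 1 rightward: 2 /o/ → H; 3 /ò/ blocks.
From /í/ at 4 rightward: 5 /à/ blocks.
Targets with no active source: positions 8 9 10 11 stay [-high tone].

1 2 4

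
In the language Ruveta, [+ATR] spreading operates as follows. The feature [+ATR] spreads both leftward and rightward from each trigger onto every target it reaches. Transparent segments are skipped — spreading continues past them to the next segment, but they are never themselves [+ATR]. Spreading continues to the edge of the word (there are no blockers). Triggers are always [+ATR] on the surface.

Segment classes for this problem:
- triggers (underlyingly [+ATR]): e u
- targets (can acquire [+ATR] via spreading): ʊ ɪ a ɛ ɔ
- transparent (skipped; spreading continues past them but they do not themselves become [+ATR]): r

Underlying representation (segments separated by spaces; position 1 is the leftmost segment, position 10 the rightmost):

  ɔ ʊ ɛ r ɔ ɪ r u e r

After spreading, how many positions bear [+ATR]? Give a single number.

7

From /u/ at 8 rightward: 9 /e/ is itself a trigger — this domain ends here.
From /u/ at 8 leftward: 7 /r/ transparent; 6 /ɪ/ → [+ATR]; 5 /ɔ/ → [+ATR]; 4 /r/ transparent; 3 /ɛ/ → [+ATR]; 2 /ʊ/ → [+ATR]; 1 /ɔ/ → [+ATR]; word edge.
From /e/ at 9 rightward: 10 /r/ transparent; word edge.
From /e/ at 9 leftward: 8 /u/ is itself a trigger — this domain ends here.
[+ATR] positions on the surface: 1 2 3 5 6 8 9.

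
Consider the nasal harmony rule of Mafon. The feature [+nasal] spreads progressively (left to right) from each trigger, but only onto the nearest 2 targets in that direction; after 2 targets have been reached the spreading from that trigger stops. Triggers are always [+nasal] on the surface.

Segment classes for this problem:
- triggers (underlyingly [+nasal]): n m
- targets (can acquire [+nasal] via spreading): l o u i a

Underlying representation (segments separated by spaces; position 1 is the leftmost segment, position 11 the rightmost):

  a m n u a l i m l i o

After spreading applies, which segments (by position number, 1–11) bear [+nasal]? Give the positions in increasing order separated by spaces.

From /m/ at 2 rightward: 3 /n/ is itself a trigger — this domain ends here.
From /n/ at 3 rightward: 4 /u/ → [+nasal]; 5 /a/ → [+nasal]; bound reached.
From /m/ at 8 rightward: 9 /l/ → [+nasal]; 10 /i/ → [+nasal]; bound reached.
Targets with no active source: positions 1 6 7 11 stay [-nasal].

2 3 4 5 8 9 10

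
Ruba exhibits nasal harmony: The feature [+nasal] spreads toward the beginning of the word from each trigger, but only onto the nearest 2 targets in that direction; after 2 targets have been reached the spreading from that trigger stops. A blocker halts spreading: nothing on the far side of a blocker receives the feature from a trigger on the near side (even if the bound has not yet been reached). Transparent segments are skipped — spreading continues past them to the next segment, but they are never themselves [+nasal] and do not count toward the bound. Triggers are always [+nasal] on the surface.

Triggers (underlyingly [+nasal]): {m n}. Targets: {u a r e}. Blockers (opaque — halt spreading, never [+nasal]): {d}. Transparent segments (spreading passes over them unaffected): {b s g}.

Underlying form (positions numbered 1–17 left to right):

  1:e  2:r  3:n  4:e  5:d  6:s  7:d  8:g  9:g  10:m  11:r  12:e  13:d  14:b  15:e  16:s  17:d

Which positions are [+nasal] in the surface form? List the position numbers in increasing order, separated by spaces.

1 2 3 10

From /n/ at 3 leftward: 2 /r/ → [+nasal]; 1 /e/ → [+nasal]; bound reached.
From /m/ at 10 leftward: 9 /g/ transparent; 8 /g/ transparent; 7 /d/ blocks.
Targets with no active source: positions 4 11 12 15 stay [-nasal].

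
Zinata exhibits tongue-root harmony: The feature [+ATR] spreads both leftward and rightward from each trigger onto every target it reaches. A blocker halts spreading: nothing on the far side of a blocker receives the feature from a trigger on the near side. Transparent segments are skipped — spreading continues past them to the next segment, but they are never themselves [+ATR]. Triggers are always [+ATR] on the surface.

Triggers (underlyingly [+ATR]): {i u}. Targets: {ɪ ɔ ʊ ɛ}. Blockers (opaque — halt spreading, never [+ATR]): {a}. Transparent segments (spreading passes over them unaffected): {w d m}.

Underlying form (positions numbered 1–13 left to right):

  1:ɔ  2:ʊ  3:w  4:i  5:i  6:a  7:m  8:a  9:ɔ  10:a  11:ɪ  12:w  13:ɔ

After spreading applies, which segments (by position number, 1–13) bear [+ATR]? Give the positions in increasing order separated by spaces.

From /i/ at 4 rightward: 5 /i/ is itself a trigger — this domain ends here.
From /i/ at 4 leftward: 3 /w/ transparent; 2 /ʊ/ → [+ATR]; 1 /ɔ/ → [+ATR]; word edge.
From /i/ at 5 rightward: 6 /a/ blocks.
From /i/ at 5 leftward: 4 /i/ is itself a trigger — this domain ends here.
Targets with no active source: positions 9 11 13 stay [-ATR].

1 2 4 5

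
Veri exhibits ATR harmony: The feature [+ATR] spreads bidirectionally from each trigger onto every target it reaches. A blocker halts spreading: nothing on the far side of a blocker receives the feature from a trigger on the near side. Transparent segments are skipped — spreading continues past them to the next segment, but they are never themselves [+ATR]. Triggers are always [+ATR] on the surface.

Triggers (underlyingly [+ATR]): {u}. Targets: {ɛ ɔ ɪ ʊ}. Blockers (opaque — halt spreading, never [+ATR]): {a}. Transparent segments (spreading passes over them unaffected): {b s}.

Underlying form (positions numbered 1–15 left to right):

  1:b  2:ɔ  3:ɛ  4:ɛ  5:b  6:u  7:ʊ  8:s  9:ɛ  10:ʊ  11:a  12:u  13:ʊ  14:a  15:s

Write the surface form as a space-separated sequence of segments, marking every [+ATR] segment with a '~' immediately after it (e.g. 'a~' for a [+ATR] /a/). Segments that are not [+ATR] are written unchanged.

From /u/ at 6 rightward: 7 /ʊ/ → [+ATR]; 8 /s/ transparent; 9 /ɛ/ → [+ATR]; 10 /ʊ/ → [+ATR]; 11 /a/ blocks.
From /u/ at 6 leftward: 5 /b/ transparent; 4 /ɛ/ → [+ATR]; 3 /ɛ/ → [+ATR]; 2 /ɔ/ → [+ATR]; 1 /b/ transparent; word edge.
From /u/ at 12 rightward: 13 /ʊ/ → [+ATR]; 14 /a/ blocks.
From /u/ at 12 leftward: 11 /a/ blocks.
[+ATR] positions on the surface: 2 3 4 6 7 9 10 12 13.

b ɔ~ ɛ~ ɛ~ b u~ ʊ~ s ɛ~ ʊ~ a u~ ʊ~ a s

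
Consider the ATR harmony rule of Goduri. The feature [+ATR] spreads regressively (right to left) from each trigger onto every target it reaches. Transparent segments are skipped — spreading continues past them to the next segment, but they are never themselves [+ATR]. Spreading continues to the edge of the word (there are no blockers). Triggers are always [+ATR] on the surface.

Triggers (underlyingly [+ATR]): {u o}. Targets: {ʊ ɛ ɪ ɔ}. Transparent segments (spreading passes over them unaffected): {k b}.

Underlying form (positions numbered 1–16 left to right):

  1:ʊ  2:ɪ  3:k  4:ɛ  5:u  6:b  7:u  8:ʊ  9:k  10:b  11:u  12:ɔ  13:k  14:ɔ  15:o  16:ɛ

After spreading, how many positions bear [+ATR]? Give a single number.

From /u/ at 5 leftward: 4 /ɛ/ → [+ATR]; 3 /k/ transparent; 2 /ɪ/ → [+ATR]; 1 /ʊ/ → [+ATR]; word edge.
From /u/ at 7 leftward: 6 /b/ transparent; 5 /u/ is itself a trigger — this domain ends here.
From /u/ at 11 leftward: 10 /b/ transparent; 9 /k/ transparent; 8 /ʊ/ → [+ATR]; 7 /u/ is itself a trigger — this domain ends here.
From /o/ at 15 leftward: 14 /ɔ/ → [+ATR]; 13 /k/ transparent; 12 /ɔ/ → [+ATR]; 11 /u/ is itself a trigger — this domain ends here.
Target with no active source: position 16 stays [-ATR].
[+ATR] positions on the surface: 1 2 4 5 7 8 11 12 14 15.

10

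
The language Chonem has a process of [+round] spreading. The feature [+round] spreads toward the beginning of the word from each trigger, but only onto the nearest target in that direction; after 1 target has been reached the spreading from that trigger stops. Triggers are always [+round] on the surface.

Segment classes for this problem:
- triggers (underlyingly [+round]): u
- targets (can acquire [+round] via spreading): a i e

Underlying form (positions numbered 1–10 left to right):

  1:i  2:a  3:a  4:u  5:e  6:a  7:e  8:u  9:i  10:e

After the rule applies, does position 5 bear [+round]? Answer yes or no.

no

From /u/ at 4 leftward: 3 /a/ → [+round]; bound reached.
From /u/ at 8 leftward: 7 /e/ → [+round]; bound reached.
Targets with no active source: positions 1 2 5 6 9 10 stay [-round].
[+round] positions on the surface: 3 4 7 8.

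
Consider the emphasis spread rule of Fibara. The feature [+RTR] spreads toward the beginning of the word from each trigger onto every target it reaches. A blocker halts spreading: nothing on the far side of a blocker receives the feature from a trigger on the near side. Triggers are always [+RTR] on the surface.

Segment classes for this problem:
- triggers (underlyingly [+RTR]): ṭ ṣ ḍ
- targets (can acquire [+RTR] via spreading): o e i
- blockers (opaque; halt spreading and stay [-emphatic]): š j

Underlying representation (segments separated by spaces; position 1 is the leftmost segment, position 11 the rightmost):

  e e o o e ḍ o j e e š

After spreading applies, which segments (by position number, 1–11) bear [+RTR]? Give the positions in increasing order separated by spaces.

From /ḍ/ at 6 leftward: 5 /e/ → [+RTR]; 4 /o/ → [+RTR]; 3 /o/ → [+RTR]; 2 /e/ → [+RTR]; 1 /e/ → [+RTR]; word edge.
Targets with no active source: positions 7 9 10 stay [-emphatic].

1 2 3 4 5 6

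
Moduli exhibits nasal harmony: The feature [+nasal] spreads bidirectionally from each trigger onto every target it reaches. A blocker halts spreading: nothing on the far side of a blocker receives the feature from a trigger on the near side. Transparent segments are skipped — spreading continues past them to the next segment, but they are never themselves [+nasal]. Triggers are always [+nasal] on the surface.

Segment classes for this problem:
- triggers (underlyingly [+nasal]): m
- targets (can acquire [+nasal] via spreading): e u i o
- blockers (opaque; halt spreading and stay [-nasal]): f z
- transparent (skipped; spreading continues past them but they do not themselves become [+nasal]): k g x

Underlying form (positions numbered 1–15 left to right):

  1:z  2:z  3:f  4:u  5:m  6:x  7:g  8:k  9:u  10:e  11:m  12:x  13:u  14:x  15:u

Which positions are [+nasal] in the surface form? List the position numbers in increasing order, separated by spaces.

4 5 9 10 11 13 15

From /m/ at 5 rightward: 6 /x/ transparent; 7 /g/ transparent; 8 /k/ transparent; 9 /u/ → [+nasal]; 10 /e/ → [+nasal]; 11 /m/ is itself a trigger — this domain ends here.
From /m/ at 5 leftward: 4 /u/ → [+nasal]; 3 /f/ blocks.
From /m/ at 11 rightward: 12 /x/ transparent; 13 /u/ → [+nasal]; 14 /x/ transparent; 15 /u/ → [+nasal]; word edge.
From /m/ at 11 leftward: 10 /e/ → [+nasal]; 9 /u/ → [+nasal]; 8 /k/ transparent; 7 /g/ transparent; 6 /x/ transparent; 5 /m/ is itself a trigger — this domain ends here.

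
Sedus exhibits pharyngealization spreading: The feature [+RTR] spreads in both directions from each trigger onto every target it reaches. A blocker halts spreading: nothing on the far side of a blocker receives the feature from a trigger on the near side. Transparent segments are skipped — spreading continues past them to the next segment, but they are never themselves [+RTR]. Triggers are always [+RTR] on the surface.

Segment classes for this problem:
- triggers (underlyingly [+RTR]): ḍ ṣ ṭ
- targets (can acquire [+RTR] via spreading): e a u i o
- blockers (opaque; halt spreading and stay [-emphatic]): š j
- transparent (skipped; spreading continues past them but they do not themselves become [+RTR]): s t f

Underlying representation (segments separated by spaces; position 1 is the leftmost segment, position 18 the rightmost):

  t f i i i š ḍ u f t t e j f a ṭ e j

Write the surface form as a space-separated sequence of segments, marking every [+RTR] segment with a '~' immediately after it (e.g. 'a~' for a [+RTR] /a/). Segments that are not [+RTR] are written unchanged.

From /ḍ/ at 7 rightward: 8 /u/ → [+RTR]; 9 /f/ transparent; 10 /t/ transparent; 11 /t/ transparent; 12 /e/ → [+RTR]; 13 /j/ blocks.
From /ḍ/ at 7 leftward: 6 /š/ blocks.
From /ṭ/ at 16 rightward: 17 /e/ → [+RTR]; 18 /j/ blocks.
From /ṭ/ at 16 leftward: 15 /a/ → [+RTR]; 14 /f/ transparent; 13 /j/ blocks.
Targets with no active source: positions 3 4 5 stay [-emphatic].
[+RTR] positions on the surface: 7 8 12 15 16 17.

t f i i i š ḍ~ u~ f t t e~ j f a~ ṭ~ e~ j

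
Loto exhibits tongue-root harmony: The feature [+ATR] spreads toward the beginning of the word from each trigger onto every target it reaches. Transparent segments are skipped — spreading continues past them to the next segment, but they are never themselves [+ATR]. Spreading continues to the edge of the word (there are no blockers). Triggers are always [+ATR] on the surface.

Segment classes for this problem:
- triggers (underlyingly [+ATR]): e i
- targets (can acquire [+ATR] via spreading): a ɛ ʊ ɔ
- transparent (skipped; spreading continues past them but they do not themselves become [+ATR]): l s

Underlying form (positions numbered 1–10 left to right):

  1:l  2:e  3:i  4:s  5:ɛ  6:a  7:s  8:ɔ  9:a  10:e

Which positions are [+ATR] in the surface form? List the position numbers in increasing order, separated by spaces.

From /e/ at 2 leftward: 1 /l/ transparent; word edge.
From /i/ at 3 leftward: 2 /e/ is itself a trigger — this domain ends here.
From /e/ at 10 leftward: 9 /a/ → [+ATR]; 8 /ɔ/ → [+ATR]; 7 /s/ transparent; 6 /a/ → [+ATR]; 5 /ɛ/ → [+ATR]; 4 /s/ transparent; 3 /i/ is itself a trigger — this domain ends here.

2 3 5 6 8 9 10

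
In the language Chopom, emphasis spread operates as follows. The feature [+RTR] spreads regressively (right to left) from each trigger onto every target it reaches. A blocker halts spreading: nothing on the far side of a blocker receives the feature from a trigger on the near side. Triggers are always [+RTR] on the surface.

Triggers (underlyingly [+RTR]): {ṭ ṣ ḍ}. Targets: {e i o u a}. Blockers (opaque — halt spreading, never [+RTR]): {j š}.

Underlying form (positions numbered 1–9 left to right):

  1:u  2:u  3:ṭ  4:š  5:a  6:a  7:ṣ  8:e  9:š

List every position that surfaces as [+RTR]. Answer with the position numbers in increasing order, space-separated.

From /ṭ/ at 3 leftward: 2 /u/ → [+RTR]; 1 /u/ → [+RTR]; word edge.
From /ṣ/ at 7 leftward: 6 /a/ → [+RTR]; 5 /a/ → [+RTR]; 4 /š/ blocks.
Target with no active source: position 8 stays [-emphatic].

1 2 3 5 6 7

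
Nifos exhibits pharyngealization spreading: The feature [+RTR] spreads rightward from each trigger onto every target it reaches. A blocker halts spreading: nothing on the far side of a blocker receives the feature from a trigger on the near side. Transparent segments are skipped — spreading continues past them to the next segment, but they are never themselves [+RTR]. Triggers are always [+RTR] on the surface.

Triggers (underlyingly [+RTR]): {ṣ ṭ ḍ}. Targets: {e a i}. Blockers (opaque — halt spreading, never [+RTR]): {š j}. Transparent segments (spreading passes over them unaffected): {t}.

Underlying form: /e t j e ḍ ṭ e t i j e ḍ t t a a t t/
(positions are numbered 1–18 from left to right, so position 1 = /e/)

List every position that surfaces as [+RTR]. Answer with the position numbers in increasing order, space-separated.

5 6 7 9 12 15 16

From /ḍ/ at 5 rightward: 6 /ṭ/ is itself a trigger — this domain ends here.
From /ṭ/ at 6 rightward: 7 /e/ → [+RTR]; 8 /t/ transparent; 9 /i/ → [+RTR]; 10 /j/ blocks.
From /ḍ/ at 12 rightward: 13 /t/ transparent; 14 /t/ transparent; 15 /a/ → [+RTR]; 16 /a/ → [+RTR]; 17 /t/ transparent; 18 /t/ transparent; word edge.
Targets with no active source: positions 1 4 11 stay [-emphatic].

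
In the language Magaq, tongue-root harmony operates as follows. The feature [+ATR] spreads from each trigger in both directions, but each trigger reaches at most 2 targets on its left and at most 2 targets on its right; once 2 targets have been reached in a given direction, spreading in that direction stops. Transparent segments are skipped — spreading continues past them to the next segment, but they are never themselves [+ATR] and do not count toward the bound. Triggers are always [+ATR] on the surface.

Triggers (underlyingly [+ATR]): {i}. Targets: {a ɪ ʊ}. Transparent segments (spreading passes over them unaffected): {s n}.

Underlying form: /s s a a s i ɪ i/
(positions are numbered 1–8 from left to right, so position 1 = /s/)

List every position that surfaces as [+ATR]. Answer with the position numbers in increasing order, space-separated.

From /i/ at 6 rightward: 7 /ɪ/ → [+ATR]; 8 /i/ is itself a trigger — this domain ends here.
From /i/ at 6 leftward: 5 /s/ transparent; 4 /a/ → [+ATR]; 3 /a/ → [+ATR]; bound reached.
From /i/ at 8 rightward: word edge.
From /i/ at 8 leftward: 7 /ɪ/ → [+ATR]; 6 /i/ is itself a trigger — this domain ends here.

3 4 6 7 8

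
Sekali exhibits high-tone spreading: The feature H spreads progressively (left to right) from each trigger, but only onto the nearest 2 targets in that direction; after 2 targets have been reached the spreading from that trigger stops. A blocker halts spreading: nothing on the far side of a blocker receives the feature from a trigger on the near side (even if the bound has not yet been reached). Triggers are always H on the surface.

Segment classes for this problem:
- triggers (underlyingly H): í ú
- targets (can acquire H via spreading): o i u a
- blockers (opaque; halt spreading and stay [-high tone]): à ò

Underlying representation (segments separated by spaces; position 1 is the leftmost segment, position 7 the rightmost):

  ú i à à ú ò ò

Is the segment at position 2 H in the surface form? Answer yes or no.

yes

From /ú/ at 1 rightward: 2 /i/ → H; 3 /à/ blocks.
From /ú/ at 5 rightward: 6 /ò/ blocks.
H positions on the surface: 1 2 5.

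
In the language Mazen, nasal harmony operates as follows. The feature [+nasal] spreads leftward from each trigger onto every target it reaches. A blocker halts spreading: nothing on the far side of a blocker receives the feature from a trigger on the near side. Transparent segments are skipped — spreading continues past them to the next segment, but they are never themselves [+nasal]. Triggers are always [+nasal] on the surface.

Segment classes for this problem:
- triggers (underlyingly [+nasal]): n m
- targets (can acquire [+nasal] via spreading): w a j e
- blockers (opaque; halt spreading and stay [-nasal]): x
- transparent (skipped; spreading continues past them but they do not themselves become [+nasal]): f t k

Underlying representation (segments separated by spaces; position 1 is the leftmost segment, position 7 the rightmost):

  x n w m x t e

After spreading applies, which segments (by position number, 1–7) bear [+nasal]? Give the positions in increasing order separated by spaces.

2 3 4

From /n/ at 2 leftward: 1 /x/ blocks.
From /m/ at 4 leftward: 3 /w/ → [+nasal]; 2 /n/ is itself a trigger — this domain ends here.
Target with no active source: position 7 stays [-nasal].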